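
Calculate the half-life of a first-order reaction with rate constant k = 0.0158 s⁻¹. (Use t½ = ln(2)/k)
43.87 s

t½ = ln(2)/k = 0.6931/0.0158 = 43.87 s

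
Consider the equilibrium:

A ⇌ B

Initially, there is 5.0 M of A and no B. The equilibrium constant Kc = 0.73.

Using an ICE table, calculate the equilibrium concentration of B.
[B] = 2.110 M

ICE: [A] = 5.0 − x, [B] = x.
Kc = x/(5.0 − x) = 0.73 ⇒ x = 0.73·5.0/(1 + 0.73) = 3.65/1.73 = 2.11.
[B] = x = 2.110 M.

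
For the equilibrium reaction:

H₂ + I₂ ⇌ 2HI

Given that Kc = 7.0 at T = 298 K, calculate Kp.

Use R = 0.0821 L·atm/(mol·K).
K_p = 7.0000

Δn = (moles gaseous products) − (moles gaseous reactants) = 0
T = 298 K; RT = 0.0821 × 298 = 24.4658
Kp = Kc·(RT)^Δn = 7.0 × (24.4658)^0 = 7.0 × 1 = 7.0000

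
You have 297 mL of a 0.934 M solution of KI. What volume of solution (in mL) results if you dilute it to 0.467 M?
Using M₁V₁ = M₂V₂:
0.934 × 297 = 0.467 × V₂
V₂ = (0.934 × 297) / 0.467 = 594 mL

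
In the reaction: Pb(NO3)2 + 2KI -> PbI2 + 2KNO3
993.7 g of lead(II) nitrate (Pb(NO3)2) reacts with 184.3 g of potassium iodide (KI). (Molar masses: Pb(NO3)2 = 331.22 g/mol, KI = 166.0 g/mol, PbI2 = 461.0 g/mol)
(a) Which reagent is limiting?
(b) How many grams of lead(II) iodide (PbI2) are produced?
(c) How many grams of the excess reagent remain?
(a) KI, (b) 255.9 g, (c) 809.8 g

Moles of Pb(NO3)2 = 993.7 g ÷ 331.22 g/mol = 3.00012 mol
Moles of KI = 184.3 g ÷ 166.0 g/mol = 1.11024 mol
Moles ÷ coefficient: Pb(NO3)2: 3.00012/1 = 3, KI: 1.11024/2 = 0.5551
(a) KI has the smaller value, so KI is the limiting reagent.
(b) Moles of PbI2 = 1.11024 mol KI × (1/2) = 0.55512 mol; mass = 0.55512 mol × 461.0 g/mol = 255.9 g
(c) Pb(NO3)2 consumed = 1.11024 × (1/2) = 0.55512 mol; remaining = 3.00012 − 0.55512 = 2.445 mol; mass = 2.445 mol × 331.22 g/mol = 809.8 g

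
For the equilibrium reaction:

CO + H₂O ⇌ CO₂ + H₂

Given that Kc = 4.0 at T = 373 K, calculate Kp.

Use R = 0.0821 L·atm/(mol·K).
K_p = 4.0000

Δn = (moles gaseous products) − (moles gaseous reactants) = 0
T = 373 K; RT = 0.0821 × 373 = 30.6233
Kp = Kc·(RT)^Δn = 4.0 × (30.6233)^0 = 4.0 × 1 = 4.0000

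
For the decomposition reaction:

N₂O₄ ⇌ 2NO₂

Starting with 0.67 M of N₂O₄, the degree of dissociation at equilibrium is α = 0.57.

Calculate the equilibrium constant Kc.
K_c = 2.0250

x = α·[A]₀ = 0.57 × 0.67 = 0.3819 M dissociated.
At eq: [N₂O₄] = 0.67 − 0.3819 = 0.2881 M; [NO₂] = 2x = 0.7638 M.
Kc = [NO₂]²/[N₂O₄] = (0.7638)²/0.2881 = 2.025.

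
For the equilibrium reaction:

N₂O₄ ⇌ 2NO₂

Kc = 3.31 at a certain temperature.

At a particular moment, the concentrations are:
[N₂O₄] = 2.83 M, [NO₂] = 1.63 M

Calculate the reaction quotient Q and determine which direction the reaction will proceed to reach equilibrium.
Q = 0.939, Q < K, reaction proceeds forward (toward products)

Q = ([NO₂]^2) / ([N₂O₄])
  = ((1.63)^2) / ((2.83)) = 2.6569/2.83 = 0.9388
Since Q = 0.9388 < Kc = 3.31, the reaction proceeds forward (toward products) to reach equilibrium.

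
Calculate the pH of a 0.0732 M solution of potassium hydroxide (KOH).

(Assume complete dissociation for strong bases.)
pH = 12.86

[OH⁻] = 0.0732 M for strong base. pOH = -log[OH⁻] = 1.14, pH = 14 - pOH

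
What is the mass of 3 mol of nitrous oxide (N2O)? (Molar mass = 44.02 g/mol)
Mass = 3 mol × 44.02 g/mol = 132.1 g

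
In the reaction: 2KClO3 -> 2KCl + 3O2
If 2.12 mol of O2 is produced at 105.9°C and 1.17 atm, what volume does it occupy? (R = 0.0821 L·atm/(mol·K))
T = 105.9°C + 273.15 = 379.05 K
V = nRT/P = (2.12 × 0.0821 × 379.05) / 1.17
V = 56.39 L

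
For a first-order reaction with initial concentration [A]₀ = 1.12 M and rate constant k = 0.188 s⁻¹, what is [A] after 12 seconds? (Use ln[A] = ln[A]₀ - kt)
0.1173 M

ln[A] = ln[A]₀ - k·t = ln(1.12) - (0.188)·(12) = 0.1133 - 2.2560 = -2.1427
[A] = e^(-2.1427) = 0.1173 M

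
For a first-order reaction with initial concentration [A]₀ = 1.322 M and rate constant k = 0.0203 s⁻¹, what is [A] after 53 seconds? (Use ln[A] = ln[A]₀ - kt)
0.4508 M

ln[A] = ln[A]₀ - k·t = ln(1.322) - (0.0203)·(53) = 0.2791 - 1.0759 = -0.7968
[A] = e^(-0.7968) = 0.4508 M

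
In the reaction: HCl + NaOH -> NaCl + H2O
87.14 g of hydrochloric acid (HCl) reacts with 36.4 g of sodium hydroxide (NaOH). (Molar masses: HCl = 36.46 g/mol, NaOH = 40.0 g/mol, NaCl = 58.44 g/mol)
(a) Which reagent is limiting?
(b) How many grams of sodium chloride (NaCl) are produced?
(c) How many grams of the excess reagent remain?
(a) NaOH, (b) 53.18 g, (c) 53.96 g

Moles of HCl = 87.14 g ÷ 36.46 g/mol = 2.39002 mol
Moles of NaOH = 36.4 g ÷ 40.0 g/mol = 0.91 mol
Moles ÷ coefficient: HCl: 2.39002/1 = 2.39, NaOH: 0.91/1 = 0.91
(a) NaOH has the smaller value, so NaOH is the limiting reagent.
(b) Moles of NaCl = 0.91 mol NaOH × (1/1) = 0.91 mol; mass = 0.91 mol × 58.44 g/mol = 53.18 g
(c) HCl consumed = 0.91 × (1/1) = 0.91 mol; remaining = 2.39002 − 0.91 = 1.48002 mol; mass = 1.48002 mol × 36.46 g/mol = 53.96 g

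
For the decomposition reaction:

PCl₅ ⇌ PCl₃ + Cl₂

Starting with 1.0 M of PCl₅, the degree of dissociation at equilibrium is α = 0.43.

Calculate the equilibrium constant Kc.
K_c = 0.3244

x = α·[A]₀ = 0.43 × 1.0 = 0.43 M dissociated.
At eq: [PCl₅] = 1.0 − 0.43 = 0.57 M; [PCl₃] = [Cl₂] = x = 0.43 M.
Kc = [PCl₃][Cl₂]/[PCl₅] = (0.43)²/0.57 = 0.3244.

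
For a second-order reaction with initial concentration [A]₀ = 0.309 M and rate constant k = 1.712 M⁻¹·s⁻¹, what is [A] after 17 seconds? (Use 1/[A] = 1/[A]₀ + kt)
0.0309 M

1/[A] = 1/[A]₀ + k·t = 1/0.309 + (1.712)·(17) = 3.2362 + 29.1040 = 32.3402
[A] = 1/32.3402 = 0.0309 M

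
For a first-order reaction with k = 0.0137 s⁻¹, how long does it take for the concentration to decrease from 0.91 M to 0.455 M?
50.59 s

From ln[A] = ln[A]₀ - k·t: t = ln([A]₀/[A])/k = ln(0.91/0.455)/0.0137 = ln(2.0000)/0.0137 = 0.6931/0.0137 = 50.59 s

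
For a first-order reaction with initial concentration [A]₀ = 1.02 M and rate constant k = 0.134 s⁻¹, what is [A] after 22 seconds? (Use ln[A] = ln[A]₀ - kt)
0.0535 M

ln[A] = ln[A]₀ - k·t = ln(1.02) - (0.134)·(22) = 0.0198 - 2.9480 = -2.9282
[A] = e^(-2.9282) = 0.0535 M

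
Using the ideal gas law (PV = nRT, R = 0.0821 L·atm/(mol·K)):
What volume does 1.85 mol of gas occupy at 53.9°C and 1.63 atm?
T = 53.9°C + 273.15 = 327.05 K
V = nRT/P = (1.85 × 0.0821 × 327.05) / 1.63
V = 30.47 L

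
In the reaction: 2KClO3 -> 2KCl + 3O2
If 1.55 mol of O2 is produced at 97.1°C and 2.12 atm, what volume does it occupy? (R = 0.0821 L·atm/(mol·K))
T = 97.1°C + 273.15 = 370.25 K
V = nRT/P = (1.55 × 0.0821 × 370.25) / 2.12
V = 22.22 L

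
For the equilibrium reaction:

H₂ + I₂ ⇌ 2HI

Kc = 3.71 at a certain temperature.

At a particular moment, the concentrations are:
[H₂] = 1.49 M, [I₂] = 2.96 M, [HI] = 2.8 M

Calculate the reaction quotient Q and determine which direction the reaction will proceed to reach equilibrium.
Q = 1.778, Q < K, reaction proceeds forward (toward products)

Q = ([HI]^2) / ([H₂] × [I₂])
  = ((2.8)^2) / ((1.49)·(2.96)) = 7.84/4.4104 = 1.778
Since Q = 1.778 < Kc = 3.71, the reaction proceeds forward (toward products) to reach equilibrium.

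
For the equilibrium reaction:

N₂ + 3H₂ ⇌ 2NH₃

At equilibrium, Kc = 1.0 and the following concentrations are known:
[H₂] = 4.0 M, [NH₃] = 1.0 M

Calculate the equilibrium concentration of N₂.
[N₂] = 0.0156 M

Kc = ([NH₃]^2) / ([N₂] × [H₂]^3) = 1.0
[N₂]^1 = (product terms)/(Kc · other reactant terms) = 1 / (1.0 · 64) = 0.015625
[N₂] = 0.0156 M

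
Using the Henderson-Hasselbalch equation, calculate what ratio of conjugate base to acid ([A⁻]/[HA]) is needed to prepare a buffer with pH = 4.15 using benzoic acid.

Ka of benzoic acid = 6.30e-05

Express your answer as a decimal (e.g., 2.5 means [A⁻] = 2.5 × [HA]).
[A⁻]/[HA] = 0.890

pKa = −log(6.30e-05) = 4.2007. pH = pKa + log([A⁻]/[HA]). 4.15 = 4.2007 + log(ratio). log(ratio) = 4.15 − 4.2007 = -0.0507. ratio = 10^(-0.0507) = 0.890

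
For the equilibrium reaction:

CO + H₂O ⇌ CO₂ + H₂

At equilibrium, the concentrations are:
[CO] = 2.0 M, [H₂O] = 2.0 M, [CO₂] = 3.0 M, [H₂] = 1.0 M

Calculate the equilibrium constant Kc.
K_c = 0.7500

Kc = ([CO₂] × [H₂]) / ([CO] × [H₂O])
   = ((3.0)·(1.0)) / ((2.0)·(2.0))
   = 3 / 4 = 0.7500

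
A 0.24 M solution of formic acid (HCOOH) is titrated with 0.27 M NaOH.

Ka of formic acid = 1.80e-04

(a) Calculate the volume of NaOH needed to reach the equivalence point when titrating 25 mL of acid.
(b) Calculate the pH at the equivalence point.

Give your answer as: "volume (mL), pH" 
V = 22.2 mL, pH = 8.42

(a) At equivalence: moles acid = moles base.
moles acid = 0.24 × 0.025 = 0.006 mol; V_NaOH = 0.006/0.27 = 0.02222 L = 22.2 mL.
(b) At equivalence, all acid → conjugate base A⁻ at [A⁻] = 0.006/0.04722 = 0.1271 M.
Kb = Kw/Ka = 1.0e-14/1.80e-04 = 5.556e-11; [OH⁻] = √(Kb·[A⁻]) = 2.657e-06; pOH = 5.58; pH = 14 − pOH = 8.42.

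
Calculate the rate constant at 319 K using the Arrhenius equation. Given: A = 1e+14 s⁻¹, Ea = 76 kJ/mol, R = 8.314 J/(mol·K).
3.59e+01 s⁻¹

k = A·exp(-Ea/(R·T)) = 1e+14·exp(-76000/(8.314·319)) = 1e+14·exp(-28.6558) = 1e+14·3.5887e-13 = 3.59e+01 s⁻¹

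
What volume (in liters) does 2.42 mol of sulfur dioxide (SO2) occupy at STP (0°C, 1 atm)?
At STP, 1 mol of gas occupies 22.4 L
Volume = 2.42 mol × 22.4 L/mol = 54.21 L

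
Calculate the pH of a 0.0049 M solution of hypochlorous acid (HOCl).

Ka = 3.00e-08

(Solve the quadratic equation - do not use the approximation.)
pH = 4.92

x² + Ka×x - Ka×C = 0. Using quadratic formula: [H⁺] = 1.2109e-05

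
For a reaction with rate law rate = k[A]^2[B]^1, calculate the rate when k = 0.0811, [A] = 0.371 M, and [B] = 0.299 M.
0.003338 M/s

rate = k·[A]^2·[B]^1 = 0.0811·(0.371)^2·(0.299)^1 = 0.0811·0.137641·0.299 = 0.003338 M/s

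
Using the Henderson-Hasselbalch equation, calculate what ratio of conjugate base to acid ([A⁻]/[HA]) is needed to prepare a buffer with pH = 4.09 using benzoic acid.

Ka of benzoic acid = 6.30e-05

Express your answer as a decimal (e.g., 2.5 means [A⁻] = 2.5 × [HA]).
[A⁻]/[HA] = 0.775

pKa = −log(6.30e-05) = 4.2007. pH = pKa + log([A⁻]/[HA]). 4.09 = 4.2007 + log(ratio). log(ratio) = 4.09 − 4.2007 = -0.1107. ratio = 10^(-0.1107) = 0.775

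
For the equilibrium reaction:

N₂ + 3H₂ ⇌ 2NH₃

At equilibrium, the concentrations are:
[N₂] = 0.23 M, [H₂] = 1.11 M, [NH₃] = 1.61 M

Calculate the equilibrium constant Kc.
K_c = 8.2405

Kc = ([NH₃]^2) / ([N₂] × [H₂]^3)
   = ((1.61)^2) / ((0.23)·(1.11)^3)
   = 2.5921 / 0.31456 = 8.2405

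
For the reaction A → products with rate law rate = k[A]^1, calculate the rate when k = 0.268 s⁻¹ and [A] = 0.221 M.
0.05923 M/s

rate = k·[A]^1 = 0.268·(0.221)^1 = 0.268·0.221 = 0.05923 M/s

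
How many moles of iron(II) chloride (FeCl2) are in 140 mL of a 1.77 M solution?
Moles = Molarity × Volume (L)
Moles = 1.77 M × 0.14 L = 0.2478 mol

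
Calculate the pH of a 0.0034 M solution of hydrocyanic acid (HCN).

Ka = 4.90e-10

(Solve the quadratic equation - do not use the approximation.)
pH = 5.89

x² + Ka×x - Ka×C = 0. Using quadratic formula: [H⁺] = 1.2905e-06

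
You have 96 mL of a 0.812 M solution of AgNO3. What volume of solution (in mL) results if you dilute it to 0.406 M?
Using M₁V₁ = M₂V₂:
0.812 × 96 = 0.406 × V₂
V₂ = (0.812 × 96) / 0.406 = 192 mL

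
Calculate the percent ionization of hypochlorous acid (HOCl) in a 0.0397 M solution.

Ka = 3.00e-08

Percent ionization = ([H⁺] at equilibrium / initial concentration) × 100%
Percent ionization = 0.0869%

Let x = [H⁺]. Ka = x²/(C - x) ⇒ x² + (3.00e-08)x - (3.00e-08)(0.0397) = 0. x = 3.4496e-05. Percent = (3.4496e-05/0.0397) × 100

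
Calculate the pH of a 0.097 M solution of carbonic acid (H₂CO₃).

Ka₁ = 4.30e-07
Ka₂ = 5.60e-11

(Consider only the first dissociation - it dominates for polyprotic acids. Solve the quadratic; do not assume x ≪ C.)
pH = 3.69

x² + Ka₁·x − Ka₁·C = 0 with Ka₁ = 4.30e-07, C = 0.097.
x = (−Ka₁ + √(Ka₁² + 4·Ka₁·C))/2 = 2.0402e-04 M, so pH = 3.69.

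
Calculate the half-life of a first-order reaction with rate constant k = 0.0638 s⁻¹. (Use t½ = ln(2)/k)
10.86 s

t½ = ln(2)/k = 0.6931/0.0638 = 10.86 s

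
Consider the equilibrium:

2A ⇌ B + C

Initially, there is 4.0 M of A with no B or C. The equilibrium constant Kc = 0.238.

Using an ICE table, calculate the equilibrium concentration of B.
[B] = 0.988 M

ICE: [A] = 4.0 − 2x, [B] = [C] = x.
Kc = x²/(4.0 − 2x)² = 0.238 ⇒ √Kc = x/(4.0 − 2x).
x = √0.238·4.0/(1 + 2√0.238) = 0.48785·4.0/1.9757 = 0.9877.
[B] = x = 0.988 M.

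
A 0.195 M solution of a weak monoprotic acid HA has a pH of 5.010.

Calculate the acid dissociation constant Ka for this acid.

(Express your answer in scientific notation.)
K_a = 4.90e-10

[H⁺] = 10^(−pH) = 10^(−5.010) = 9.772e-06 M. For HA ⇌ H⁺ + A⁻, Ka = x²/(C − x) = (9.772e-06)²/(0.195 − 9.772e-06) = 4.90e-10.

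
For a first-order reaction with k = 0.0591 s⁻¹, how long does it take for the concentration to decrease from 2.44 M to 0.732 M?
20.37 s

From ln[A] = ln[A]₀ - k·t: t = ln([A]₀/[A])/k = ln(2.44/0.732)/0.0591 = ln(3.3333)/0.0591 = 1.2040/0.0591 = 20.37 s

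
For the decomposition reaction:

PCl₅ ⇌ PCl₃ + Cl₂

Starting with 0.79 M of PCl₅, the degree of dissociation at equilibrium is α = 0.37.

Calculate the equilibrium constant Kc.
K_c = 0.1717

x = α·[A]₀ = 0.37 × 0.79 = 0.2923 M dissociated.
At eq: [PCl₅] = 0.79 − 0.2923 = 0.4977 M; [PCl₃] = [Cl₂] = x = 0.2923 M.
Kc = [PCl₃][Cl₂]/[PCl₅] = (0.2923)²/0.4977 = 0.1717.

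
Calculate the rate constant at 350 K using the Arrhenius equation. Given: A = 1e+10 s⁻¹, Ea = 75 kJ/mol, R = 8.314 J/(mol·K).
6.40e-02 s⁻¹

k = A·exp(-Ea/(R·T)) = 1e+10·exp(-75000/(8.314·350)) = 1e+10·exp(-25.7741) = 1e+10·6.4041e-12 = 6.40e-02 s⁻¹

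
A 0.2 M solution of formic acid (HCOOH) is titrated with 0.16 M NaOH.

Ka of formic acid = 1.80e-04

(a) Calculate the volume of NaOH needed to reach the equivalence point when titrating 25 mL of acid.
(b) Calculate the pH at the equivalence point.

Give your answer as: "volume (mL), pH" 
V = 31.2 mL, pH = 8.35

(a) At equivalence: moles acid = moles base.
moles acid = 0.2 × 0.025 = 0.005 mol; V_NaOH = 0.005/0.16 = 0.03125 L = 31.2 mL.
(b) At equivalence, all acid → conjugate base A⁻ at [A⁻] = 0.005/0.05625 = 0.08889 M.
Kb = Kw/Ka = 1.0e-14/1.80e-04 = 5.556e-11; [OH⁻] = √(Kb·[A⁻]) = 2.222e-06; pOH = 5.65; pH = 14 − pOH = 8.35.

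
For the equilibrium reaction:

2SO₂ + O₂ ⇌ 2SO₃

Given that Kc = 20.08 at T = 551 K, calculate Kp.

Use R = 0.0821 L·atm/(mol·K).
K_p = 0.4439

Δn = (moles gaseous products) − (moles gaseous reactants) = -1
T = 551 K; RT = 0.0821 × 551 = 45.2371
Kp = Kc·(RT)^Δn = 20.08 × (45.2371)^-1 = 20.08 × 0.0221057 = 0.4439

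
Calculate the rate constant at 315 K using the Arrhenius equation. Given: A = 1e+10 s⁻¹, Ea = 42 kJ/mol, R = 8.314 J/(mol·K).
1.08e+03 s⁻¹

k = A·exp(-Ea/(R·T)) = 1e+10·exp(-42000/(8.314·315)) = 1e+10·exp(-16.0372) = 1e+10·1.0843e-07 = 1.08e+03 s⁻¹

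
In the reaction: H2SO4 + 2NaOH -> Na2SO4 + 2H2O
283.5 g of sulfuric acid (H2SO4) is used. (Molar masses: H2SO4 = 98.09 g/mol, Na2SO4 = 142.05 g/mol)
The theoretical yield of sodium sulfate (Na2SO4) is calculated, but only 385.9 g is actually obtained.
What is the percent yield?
Moles of H2SO4 = 283.5 g ÷ 98.09 g/mol = 2.8902 mol
Mole ratio: 1 mol Na2SO4 / 1 mol H2SO4
Moles of Na2SO4 = 2.8902 × (1/1) = 2.8902 mol
Theoretical yield = 2.8902 mol × 142.05 g/mol = 410.55 g
Actual yield = 385.9 g
Percent yield = (385.9 / 410.55) × 100% = 94.0%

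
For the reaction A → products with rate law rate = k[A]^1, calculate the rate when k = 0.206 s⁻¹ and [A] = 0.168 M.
0.03461 M/s

rate = k·[A]^1 = 0.206·(0.168)^1 = 0.206·0.168 = 0.03461 M/s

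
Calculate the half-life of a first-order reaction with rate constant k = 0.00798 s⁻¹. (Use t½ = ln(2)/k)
86.86 s

t½ = ln(2)/k = 0.6931/0.00798 = 86.86 s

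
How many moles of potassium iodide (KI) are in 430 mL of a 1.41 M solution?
Moles = Molarity × Volume (L)
Moles = 1.41 M × 0.43 L = 0.6063 mol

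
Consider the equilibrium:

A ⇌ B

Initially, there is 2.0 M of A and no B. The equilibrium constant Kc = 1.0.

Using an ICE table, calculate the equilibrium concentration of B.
[B] = 1.000 M

ICE: [A] = 2.0 − x, [B] = x.
Kc = x/(2.0 − x) = 1.0 ⇒ x = 1.0·2.0/(1 + 1.0) = 2/2 = 1.
[B] = x = 1.000 M.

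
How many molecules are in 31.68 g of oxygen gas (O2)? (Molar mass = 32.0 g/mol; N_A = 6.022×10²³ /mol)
Moles = 31.68 g ÷ 32.0 g/mol = 0.99 mol
Molecules = 0.99 mol × 6.022×10²³ /mol = 5.962e+23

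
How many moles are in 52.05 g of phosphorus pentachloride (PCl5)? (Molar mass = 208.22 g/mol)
Moles = 52.05 g ÷ 208.22 g/mol = 0.25 mol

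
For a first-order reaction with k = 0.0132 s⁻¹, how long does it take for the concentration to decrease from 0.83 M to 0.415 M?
52.51 s

From ln[A] = ln[A]₀ - k·t: t = ln([A]₀/[A])/k = ln(0.83/0.415)/0.0132 = ln(2.0000)/0.0132 = 0.6931/0.0132 = 52.51 s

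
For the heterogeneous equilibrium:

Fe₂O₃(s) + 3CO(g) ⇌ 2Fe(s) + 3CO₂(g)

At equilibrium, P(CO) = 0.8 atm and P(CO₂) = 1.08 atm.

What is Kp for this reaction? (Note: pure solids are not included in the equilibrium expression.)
K_p = 2.460

Solids (Fe₂O₃, Fe) are excluded.
Kp = P(CO₂)³/P(CO)³ = (1.08)³/(0.8)³ = 1.26/0.512 = 2.460.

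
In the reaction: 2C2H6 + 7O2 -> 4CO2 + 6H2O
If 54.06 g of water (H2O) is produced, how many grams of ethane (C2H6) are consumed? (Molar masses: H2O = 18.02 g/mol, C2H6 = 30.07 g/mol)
Moles of H2O = 54.06 g ÷ 18.02 g/mol = 3 mol
Mole ratio: 2 mol C2H6 / 6 mol H2O
Moles of C2H6 = 3 × (2/6) = 1 mol
Mass of C2H6 = 1 mol × 30.07 g/mol = 30.07 g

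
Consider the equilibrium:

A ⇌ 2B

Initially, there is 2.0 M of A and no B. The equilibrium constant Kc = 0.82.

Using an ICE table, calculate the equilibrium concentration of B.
[B] = 1.092 M

ICE: [A] = 2.0 − x, [B] = 2x.
Kc = (2x)²/(2.0 − x) = 0.82 ⇒ 4x² + 0.82x − 1.64 = 0.
x = (−0.82 + √(0.82² + 4·4·1.64))/(2·4) = (−0.82 + √26.912)/8 = 0.54596.
[B] = 2x = 1.092 M.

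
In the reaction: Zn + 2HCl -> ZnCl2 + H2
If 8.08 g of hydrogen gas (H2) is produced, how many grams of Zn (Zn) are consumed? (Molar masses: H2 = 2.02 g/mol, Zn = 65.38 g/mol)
Moles of H2 = 8.08 g ÷ 2.02 g/mol = 4 mol
Mole ratio: 1 mol Zn / 1 mol H2
Moles of Zn = 4 × (1/1) = 4 mol
Mass of Zn = 4 mol × 65.38 g/mol = 261.5 g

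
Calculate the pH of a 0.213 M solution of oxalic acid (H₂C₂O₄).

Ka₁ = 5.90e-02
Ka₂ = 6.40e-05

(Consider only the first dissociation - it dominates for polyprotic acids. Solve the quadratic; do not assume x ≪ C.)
pH = 1.06

x² + Ka₁·x − Ka₁·C = 0 with Ka₁ = 5.90e-02, C = 0.213.
x = (−Ka₁ + √(Ka₁² + 4·Ka₁·C))/2 = 8.6419e-02 M, so pH = 1.06.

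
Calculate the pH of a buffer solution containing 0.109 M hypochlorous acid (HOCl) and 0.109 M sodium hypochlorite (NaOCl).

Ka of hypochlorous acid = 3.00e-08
pH = 7.52

pKa = -log(3.00e-08) = 7.52. pH = pKa + log([A⁻]/[HA]) = 7.52 + log(0.109/0.109)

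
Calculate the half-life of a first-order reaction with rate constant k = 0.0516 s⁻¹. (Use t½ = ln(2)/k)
13.43 s

t½ = ln(2)/k = 0.6931/0.0516 = 13.43 s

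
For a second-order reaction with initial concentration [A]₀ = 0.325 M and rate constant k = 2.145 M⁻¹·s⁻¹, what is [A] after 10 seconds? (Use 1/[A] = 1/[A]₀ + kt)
0.0408 M

1/[A] = 1/[A]₀ + k·t = 1/0.325 + (2.145)·(10) = 3.0769 + 21.4500 = 24.5269
[A] = 1/24.5269 = 0.0408 M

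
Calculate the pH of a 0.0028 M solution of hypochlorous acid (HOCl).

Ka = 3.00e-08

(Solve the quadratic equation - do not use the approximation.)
pH = 5.04

x² + Ka×x - Ka×C = 0. Using quadratic formula: [H⁺] = 9.1502e-06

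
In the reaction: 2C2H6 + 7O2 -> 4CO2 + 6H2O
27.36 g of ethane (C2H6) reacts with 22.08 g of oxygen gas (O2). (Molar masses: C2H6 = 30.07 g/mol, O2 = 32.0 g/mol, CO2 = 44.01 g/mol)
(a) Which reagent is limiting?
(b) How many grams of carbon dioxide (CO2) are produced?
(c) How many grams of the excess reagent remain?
(a) O2, (b) 17.35 g, (c) 21.43 g

Moles of C2H6 = 27.36 g ÷ 30.07 g/mol = 0.909877 mol
Moles of O2 = 22.08 g ÷ 32.0 g/mol = 0.69 mol
Moles ÷ coefficient: C2H6: 0.909877/2 = 0.4549, O2: 0.69/7 = 0.09857
(a) O2 has the smaller value, so O2 is the limiting reagent.
(b) Moles of CO2 = 0.69 mol O2 × (4/7) = 0.394286 mol; mass = 0.394286 mol × 44.01 g/mol = 17.35 g
(c) C2H6 consumed = 0.69 × (2/7) = 0.197143 mol; remaining = 0.909877 − 0.197143 = 0.712734 mol; mass = 0.712734 mol × 30.07 g/mol = 21.43 g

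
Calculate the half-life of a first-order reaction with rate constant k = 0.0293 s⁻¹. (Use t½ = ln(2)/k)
23.66 s

t½ = ln(2)/k = 0.6931/0.0293 = 23.66 s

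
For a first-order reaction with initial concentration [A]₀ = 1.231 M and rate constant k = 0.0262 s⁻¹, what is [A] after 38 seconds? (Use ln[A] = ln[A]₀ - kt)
0.4549 M

ln[A] = ln[A]₀ - k·t = ln(1.231) - (0.0262)·(38) = 0.2078 - 0.9956 = -0.7878
[A] = e^(-0.7878) = 0.4549 M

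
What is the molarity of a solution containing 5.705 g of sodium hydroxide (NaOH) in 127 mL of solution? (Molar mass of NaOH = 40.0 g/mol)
Moles of NaOH = 5.705 g ÷ 40.0 g/mol = 0.142625 mol
Volume = 127 mL = 0.127 L
Molarity = 0.142625 mol ÷ 0.127 L = 1.123 M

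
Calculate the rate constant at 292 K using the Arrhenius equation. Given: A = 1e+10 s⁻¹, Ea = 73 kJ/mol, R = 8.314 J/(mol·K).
8.73e-04 s⁻¹

k = A·exp(-Ea/(R·T)) = 1e+10·exp(-73000/(8.314·292)) = 1e+10·exp(-30.0698) = 1e+10·8.7271e-14 = 8.73e-04 s⁻¹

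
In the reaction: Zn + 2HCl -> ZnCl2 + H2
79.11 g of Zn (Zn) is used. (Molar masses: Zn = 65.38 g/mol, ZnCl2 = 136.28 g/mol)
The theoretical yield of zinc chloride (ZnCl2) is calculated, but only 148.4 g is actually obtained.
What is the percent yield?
Moles of Zn = 79.11 g ÷ 65.38 g/mol = 1.21 mol
Mole ratio: 1 mol ZnCl2 / 1 mol Zn
Moles of ZnCl2 = 1.21 × (1/1) = 1.21 mol
Theoretical yield = 1.21 mol × 136.28 g/mol = 164.9 g
Actual yield = 148.4 g
Percent yield = (148.4 / 164.9) × 100% = 90.0%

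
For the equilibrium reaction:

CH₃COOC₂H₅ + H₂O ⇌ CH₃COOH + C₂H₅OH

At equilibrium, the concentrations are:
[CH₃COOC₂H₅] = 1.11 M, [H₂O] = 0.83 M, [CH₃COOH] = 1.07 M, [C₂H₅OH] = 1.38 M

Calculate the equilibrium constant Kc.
K_c = 1.6027

Kc = ([CH₃COOH] × [C₂H₅OH]) / ([CH₃COOC₂H₅] × [H₂O])
   = ((1.07)·(1.38)) / ((1.11)·(0.83))
   = 1.4766 / 0.9213 = 1.6027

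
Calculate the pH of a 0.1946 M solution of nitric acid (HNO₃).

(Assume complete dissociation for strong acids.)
pH = 0.71

[H⁺] = 0.1946 M for strong acid. pH = -log[H⁺] = -log(0.1946)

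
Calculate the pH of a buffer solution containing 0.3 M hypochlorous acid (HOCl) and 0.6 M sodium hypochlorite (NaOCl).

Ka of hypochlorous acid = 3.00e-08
pH = 7.82

pKa = -log(3.00e-08) = 7.52. pH = pKa + log([A⁻]/[HA]) = 7.52 + log(0.6/0.3)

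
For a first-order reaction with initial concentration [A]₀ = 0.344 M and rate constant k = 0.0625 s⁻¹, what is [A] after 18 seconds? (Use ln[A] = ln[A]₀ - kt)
0.1117 M

ln[A] = ln[A]₀ - k·t = ln(0.344) - (0.0625)·(18) = -1.0671 - 1.1250 = -2.1921
[A] = e^(-2.1921) = 0.1117 M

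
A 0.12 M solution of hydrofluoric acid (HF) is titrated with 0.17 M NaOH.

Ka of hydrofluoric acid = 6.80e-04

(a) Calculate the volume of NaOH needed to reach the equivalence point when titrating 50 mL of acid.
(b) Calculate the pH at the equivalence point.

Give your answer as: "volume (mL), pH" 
V = 35.3 mL, pH = 8.01

(a) At equivalence: moles acid = moles base.
moles acid = 0.12 × 0.05 = 0.006 mol; V_NaOH = 0.006/0.17 = 0.03529 L = 35.3 mL.
(b) At equivalence, all acid → conjugate base A⁻ at [A⁻] = 0.006/0.08529 = 0.07034 M.
Kb = Kw/Ka = 1.0e-14/6.80e-04 = 1.471e-11; [OH⁻] = √(Kb·[A⁻]) = 1.017e-06; pOH = 5.99; pH = 14 − pOH = 8.01.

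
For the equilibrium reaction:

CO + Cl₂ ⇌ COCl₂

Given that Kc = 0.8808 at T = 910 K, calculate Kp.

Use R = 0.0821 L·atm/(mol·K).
K_p = 0.0118

Δn = (moles gaseous products) − (moles gaseous reactants) = -1
T = 910 K; RT = 0.0821 × 910 = 74.711
Kp = Kc·(RT)^Δn = 0.8808 × (74.711)^-1 = 0.8808 × 0.0133849 = 0.0118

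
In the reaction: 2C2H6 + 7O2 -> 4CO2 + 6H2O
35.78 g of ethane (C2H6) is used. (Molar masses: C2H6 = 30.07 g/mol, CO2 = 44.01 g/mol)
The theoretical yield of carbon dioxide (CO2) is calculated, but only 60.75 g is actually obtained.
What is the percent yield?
Moles of C2H6 = 35.78 g ÷ 30.07 g/mol = 1.18989 mol
Mole ratio: 4 mol CO2 / 2 mol C2H6
Moles of CO2 = 1.18989 × (4/2) = 2.37978 mol
Theoretical yield = 2.37978 mol × 44.01 g/mol = 104.73 g
Actual yield = 60.75 g
Percent yield = (60.75 / 104.73) × 100% = 58.0%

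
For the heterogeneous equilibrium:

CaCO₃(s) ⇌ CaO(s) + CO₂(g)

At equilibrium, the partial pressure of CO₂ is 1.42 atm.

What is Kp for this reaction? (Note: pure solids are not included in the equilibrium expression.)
K_p = 1.42

Solids (CaCO₃, CaO) have activity 1 and are excluded.
Kp = P(CO₂) = 1.42.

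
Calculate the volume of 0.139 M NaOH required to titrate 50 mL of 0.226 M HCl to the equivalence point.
V_{base} = 81.3 mL

At equivalence: moles acid = moles base.
moles HCl = 0.226 M × 0.05 L = 0.0113 mol
V_NaOH = 0.0113 mol ÷ 0.139 M = 0.08129 L = 81.3 mL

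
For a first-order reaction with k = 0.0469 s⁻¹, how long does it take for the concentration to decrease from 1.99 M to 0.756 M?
20.64 s

From ln[A] = ln[A]₀ - k·t: t = ln([A]₀/[A])/k = ln(1.99/0.756)/0.0469 = ln(2.6323)/0.0469 = 0.9678/0.0469 = 20.64 s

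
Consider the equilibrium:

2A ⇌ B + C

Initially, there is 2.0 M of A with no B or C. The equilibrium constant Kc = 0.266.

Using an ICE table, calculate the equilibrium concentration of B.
[B] = 0.508 M

ICE: [A] = 2.0 − 2x, [B] = [C] = x.
Kc = x²/(2.0 − 2x)² = 0.266 ⇒ √Kc = x/(2.0 − 2x).
x = √0.266·2.0/(1 + 2√0.266) = 0.51575·2.0/2.0315 = 0.50775.
[B] = x = 0.508 M.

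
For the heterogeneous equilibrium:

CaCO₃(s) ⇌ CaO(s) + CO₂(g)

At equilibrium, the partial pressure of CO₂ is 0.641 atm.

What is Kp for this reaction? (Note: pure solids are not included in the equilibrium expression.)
K_p = 0.641

Solids (CaCO₃, CaO) have activity 1 and are excluded.
Kp = P(CO₂) = 0.641.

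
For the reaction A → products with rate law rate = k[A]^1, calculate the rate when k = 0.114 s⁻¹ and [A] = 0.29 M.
0.03306 M/s

rate = k·[A]^1 = 0.114·(0.29)^1 = 0.114·0.29 = 0.03306 M/s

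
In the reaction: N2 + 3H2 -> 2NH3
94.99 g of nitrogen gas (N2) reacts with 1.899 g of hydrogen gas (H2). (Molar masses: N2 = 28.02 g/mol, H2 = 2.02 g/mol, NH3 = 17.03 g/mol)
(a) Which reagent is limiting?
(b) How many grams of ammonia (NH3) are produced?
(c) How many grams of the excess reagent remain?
(a) H2, (b) 10.67 g, (c) 86.21 g

Moles of N2 = 94.99 g ÷ 28.02 g/mol = 3.39008 mol
Moles of H2 = 1.899 g ÷ 2.02 g/mol = 0.940099 mol
Moles ÷ coefficient: N2: 3.39008/1 = 3.39, H2: 0.940099/3 = 0.3134
(a) H2 has the smaller value, so H2 is the limiting reagent.
(b) Moles of NH3 = 0.940099 mol H2 × (2/3) = 0.626733 mol; mass = 0.626733 mol × 17.03 g/mol = 10.67 g
(c) N2 consumed = 0.940099 × (1/3) = 0.313366 mol; remaining = 3.39008 − 0.313366 = 3.07671 mol; mass = 3.07671 mol × 28.02 g/mol = 86.21 g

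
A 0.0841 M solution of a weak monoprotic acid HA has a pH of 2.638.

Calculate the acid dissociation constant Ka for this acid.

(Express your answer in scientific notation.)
K_a = 6.48e-05

[H⁺] = 10^(−pH) = 10^(−2.638) = 2.301e-03 M. For HA ⇌ H⁺ + A⁻, Ka = x²/(C − x) = (2.301e-03)²/(0.0841 − 2.301e-03) = 6.48e-05.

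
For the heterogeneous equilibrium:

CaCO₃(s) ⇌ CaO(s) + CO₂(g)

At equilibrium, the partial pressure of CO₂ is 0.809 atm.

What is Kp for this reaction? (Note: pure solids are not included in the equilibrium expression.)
K_p = 0.809

Solids (CaCO₃, CaO) have activity 1 and are excluded.
Kp = P(CO₂) = 0.809.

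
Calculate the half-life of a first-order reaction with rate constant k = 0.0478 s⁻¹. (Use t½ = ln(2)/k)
14.50 s

t½ = ln(2)/k = 0.6931/0.0478 = 14.50 s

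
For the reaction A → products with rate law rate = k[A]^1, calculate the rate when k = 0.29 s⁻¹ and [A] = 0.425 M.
0.1232 M/s

rate = k·[A]^1 = 0.29·(0.425)^1 = 0.29·0.425 = 0.1232 M/s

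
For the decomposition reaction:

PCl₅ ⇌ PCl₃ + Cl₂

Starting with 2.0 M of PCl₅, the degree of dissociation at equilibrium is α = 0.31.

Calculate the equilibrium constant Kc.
K_c = 0.2786

x = α·[A]₀ = 0.31 × 2.0 = 0.62 M dissociated.
At eq: [PCl₅] = 2.0 − 0.62 = 1.38 M; [PCl₃] = [Cl₂] = x = 0.62 M.
Kc = [PCl₃][Cl₂]/[PCl₅] = (0.62)²/1.38 = 0.2786.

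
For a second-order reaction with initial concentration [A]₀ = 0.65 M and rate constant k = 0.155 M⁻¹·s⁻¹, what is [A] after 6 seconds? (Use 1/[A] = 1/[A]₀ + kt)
0.4051 M

1/[A] = 1/[A]₀ + k·t = 1/0.65 + (0.155)·(6) = 1.5385 + 0.9300 = 2.4685
[A] = 1/2.4685 = 0.4051 M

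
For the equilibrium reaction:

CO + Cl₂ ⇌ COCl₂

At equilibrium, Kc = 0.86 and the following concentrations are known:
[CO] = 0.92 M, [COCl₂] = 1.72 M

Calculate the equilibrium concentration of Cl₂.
[Cl₂] = 2.1739 M

Kc = ([COCl₂]) / ([CO] × [Cl₂]) = 0.86
[Cl₂]^1 = (product terms)/(Kc · other reactant terms) = 1.72 / (0.86 · 0.92) = 2.1739
[Cl₂] = 2.1739 M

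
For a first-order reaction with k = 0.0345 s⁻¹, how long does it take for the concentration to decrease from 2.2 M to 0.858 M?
27.29 s

From ln[A] = ln[A]₀ - k·t: t = ln([A]₀/[A])/k = ln(2.2/0.858)/0.0345 = ln(2.5641)/0.0345 = 0.9416/0.0345 = 27.29 s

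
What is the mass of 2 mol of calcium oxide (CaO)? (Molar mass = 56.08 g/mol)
Mass = 2 mol × 56.08 g/mol = 112.2 g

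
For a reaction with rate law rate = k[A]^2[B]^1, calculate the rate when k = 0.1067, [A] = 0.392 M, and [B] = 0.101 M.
0.001656 M/s

rate = k·[A]^2·[B]^1 = 0.1067·(0.392)^2·(0.101)^1 = 0.1067·0.153664·0.101 = 0.001656 M/s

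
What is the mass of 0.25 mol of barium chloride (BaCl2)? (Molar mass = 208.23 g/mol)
Mass = 0.25 mol × 208.23 g/mol = 52.06 g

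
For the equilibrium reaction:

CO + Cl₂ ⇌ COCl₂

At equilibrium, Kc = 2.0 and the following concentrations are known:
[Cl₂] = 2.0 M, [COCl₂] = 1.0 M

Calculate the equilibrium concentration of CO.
[CO] = 0.2500 M

Kc = ([COCl₂]) / ([CO] × [Cl₂]) = 2.0
[CO]^1 = (product terms)/(Kc · other reactant terms) = 1 / (2.0 · 2) = 0.25
[CO] = 0.2500 M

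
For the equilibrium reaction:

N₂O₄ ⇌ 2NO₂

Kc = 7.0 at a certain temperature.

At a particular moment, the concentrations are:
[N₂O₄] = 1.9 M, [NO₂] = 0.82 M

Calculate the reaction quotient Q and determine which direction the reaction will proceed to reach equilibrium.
Q = 0.354, Q < K, reaction proceeds forward (toward products)

Q = ([NO₂]^2) / ([N₂O₄])
  = ((0.82)^2) / ((1.9)) = 0.6724/1.9 = 0.3539
Since Q = 0.3539 < Kc = 7.0, the reaction proceeds forward (toward products) to reach equilibrium.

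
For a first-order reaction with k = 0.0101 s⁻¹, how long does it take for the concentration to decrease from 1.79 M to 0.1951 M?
219.45 s

From ln[A] = ln[A]₀ - k·t: t = ln([A]₀/[A])/k = ln(1.79/0.1951)/0.0101 = ln(9.1748)/0.0101 = 2.2165/0.0101 = 219.45 s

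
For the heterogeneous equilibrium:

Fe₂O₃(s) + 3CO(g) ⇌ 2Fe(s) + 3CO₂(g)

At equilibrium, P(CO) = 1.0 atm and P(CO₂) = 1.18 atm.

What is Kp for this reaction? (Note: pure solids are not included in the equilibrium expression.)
K_p = 1.643

Solids (Fe₂O₃, Fe) are excluded.
Kp = P(CO₂)³/P(CO)³ = (1.18)³/(1.0)³ = 1.643/1 = 1.643.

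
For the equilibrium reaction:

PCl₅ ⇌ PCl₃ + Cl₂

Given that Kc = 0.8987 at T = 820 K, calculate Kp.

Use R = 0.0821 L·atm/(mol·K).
K_p = 60.5023

Δn = (moles gaseous products) − (moles gaseous reactants) = 1
T = 820 K; RT = 0.0821 × 820 = 67.322
Kp = Kc·(RT)^Δn = 0.8987 × (67.322)^1 = 0.8987 × 67.322 = 60.5023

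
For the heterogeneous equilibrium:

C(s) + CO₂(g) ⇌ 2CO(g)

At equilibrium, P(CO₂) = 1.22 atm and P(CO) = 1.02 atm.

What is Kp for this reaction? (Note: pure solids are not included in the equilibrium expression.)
K_p = 0.853

Solid C is excluded.
Kp = P(CO)²/P(CO₂) = (1.02)²/1.22 = 1.04/1.22 = 0.853.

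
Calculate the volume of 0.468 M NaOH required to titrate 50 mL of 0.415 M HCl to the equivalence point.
V_{base} = 44.3 mL

At equivalence: moles acid = moles base.
moles HCl = 0.415 M × 0.05 L = 0.02075 mol
V_NaOH = 0.02075 mol ÷ 0.468 M = 0.04434 L = 44.3 mL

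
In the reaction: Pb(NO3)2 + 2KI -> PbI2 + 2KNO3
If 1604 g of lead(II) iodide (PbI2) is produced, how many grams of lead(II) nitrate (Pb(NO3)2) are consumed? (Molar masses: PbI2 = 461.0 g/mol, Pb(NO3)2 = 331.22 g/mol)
Moles of PbI2 = 1604 g ÷ 461.0 g/mol = 3.47939 mol
Mole ratio: 1 mol Pb(NO3)2 / 1 mol PbI2
Moles of Pb(NO3)2 = 3.47939 × (1/1) = 3.47939 mol
Mass of Pb(NO3)2 = 3.47939 mol × 331.22 g/mol = 1152 g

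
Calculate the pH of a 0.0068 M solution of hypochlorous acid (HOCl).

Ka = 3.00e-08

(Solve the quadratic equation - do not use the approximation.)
pH = 4.85

x² + Ka×x - Ka×C = 0. Using quadratic formula: [H⁺] = 1.4268e-05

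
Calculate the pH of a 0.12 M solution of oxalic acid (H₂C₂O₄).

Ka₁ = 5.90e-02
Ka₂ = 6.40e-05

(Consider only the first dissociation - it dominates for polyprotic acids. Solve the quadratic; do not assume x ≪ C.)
pH = 1.22

x² + Ka₁·x − Ka₁·C = 0 with Ka₁ = 5.90e-02, C = 0.12.
x = (−Ka₁ + √(Ka₁² + 4·Ka₁·C))/2 = 5.9664e-02 M, so pH = 1.22.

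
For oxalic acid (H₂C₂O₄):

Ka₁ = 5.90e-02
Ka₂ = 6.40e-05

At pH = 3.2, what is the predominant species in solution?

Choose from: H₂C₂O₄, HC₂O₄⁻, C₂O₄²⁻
HC₂O₄⁻

pKa1 = 1.23, pKa2 = 4.19. Each pKa is the crossover between adjacent species; pH = 3.2 lies in the region where HC₂O₄⁻ predominates.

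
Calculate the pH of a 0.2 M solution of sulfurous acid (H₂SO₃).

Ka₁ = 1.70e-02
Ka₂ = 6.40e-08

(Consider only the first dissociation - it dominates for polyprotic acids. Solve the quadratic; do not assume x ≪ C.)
pH = 1.30

x² + Ka₁·x − Ka₁·C = 0 with Ka₁ = 1.70e-02, C = 0.2.
x = (−Ka₁ + √(Ka₁² + 4·Ka₁·C))/2 = 5.0426e-02 M, so pH = 1.30.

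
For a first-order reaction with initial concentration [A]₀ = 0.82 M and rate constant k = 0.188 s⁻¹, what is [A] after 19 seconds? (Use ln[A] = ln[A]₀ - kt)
0.0230 M

ln[A] = ln[A]₀ - k·t = ln(0.82) - (0.188)·(19) = -0.1985 - 3.5720 = -3.7705
[A] = e^(-3.7705) = 0.0230 M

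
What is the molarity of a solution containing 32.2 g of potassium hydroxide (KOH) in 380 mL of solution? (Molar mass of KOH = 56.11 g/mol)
Moles of KOH = 32.2 g ÷ 56.11 g/mol = 0.573873 mol
Volume = 380 mL = 0.38 L
Molarity = 0.573873 mol ÷ 0.38 L = 1.51 M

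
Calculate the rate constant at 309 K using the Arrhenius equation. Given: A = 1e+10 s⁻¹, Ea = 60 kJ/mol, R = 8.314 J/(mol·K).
7.19e-01 s⁻¹

k = A·exp(-Ea/(R·T)) = 1e+10·exp(-60000/(8.314·309)) = 1e+10·exp(-23.3552) = 1e+10·7.1942e-11 = 7.19e-01 s⁻¹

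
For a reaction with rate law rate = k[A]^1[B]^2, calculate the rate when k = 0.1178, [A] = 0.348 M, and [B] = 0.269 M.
0.002966 M/s

rate = k·[A]^1·[B]^2 = 0.1178·(0.348)^1·(0.269)^2 = 0.1178·0.348·0.072361 = 0.002966 M/s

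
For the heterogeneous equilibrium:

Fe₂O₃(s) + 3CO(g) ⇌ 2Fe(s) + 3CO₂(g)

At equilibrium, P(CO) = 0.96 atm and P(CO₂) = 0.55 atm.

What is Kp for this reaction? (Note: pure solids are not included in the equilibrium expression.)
K_p = 0.188

Solids (Fe₂O₃, Fe) are excluded.
Kp = P(CO₂)³/P(CO)³ = (0.55)³/(0.96)³ = 0.1664/0.8847 = 0.188.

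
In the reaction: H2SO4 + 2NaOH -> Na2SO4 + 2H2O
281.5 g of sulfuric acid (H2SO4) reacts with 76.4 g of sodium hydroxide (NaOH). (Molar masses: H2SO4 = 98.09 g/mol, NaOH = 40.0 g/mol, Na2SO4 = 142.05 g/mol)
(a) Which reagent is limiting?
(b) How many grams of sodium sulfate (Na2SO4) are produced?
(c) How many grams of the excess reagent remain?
(a) NaOH, (b) 135.7 g, (c) 187.8 g

Moles of H2SO4 = 281.5 g ÷ 98.09 g/mol = 2.86981 mol
Moles of NaOH = 76.4 g ÷ 40.0 g/mol = 1.91 mol
Moles ÷ coefficient: H2SO4: 2.86981/1 = 2.87, NaOH: 1.91/2 = 0.955
(a) NaOH has the smaller value, so NaOH is the limiting reagent.
(b) Moles of Na2SO4 = 1.91 mol NaOH × (1/2) = 0.955 mol; mass = 0.955 mol × 142.05 g/mol = 135.7 g
(c) H2SO4 consumed = 1.91 × (1/2) = 0.955 mol; remaining = 2.86981 − 0.955 = 1.91481 mol; mass = 1.91481 mol × 98.09 g/mol = 187.8 g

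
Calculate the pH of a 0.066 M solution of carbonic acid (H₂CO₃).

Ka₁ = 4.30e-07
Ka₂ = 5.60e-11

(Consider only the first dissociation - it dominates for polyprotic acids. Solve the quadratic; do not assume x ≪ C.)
pH = 3.77

x² + Ka₁·x − Ka₁·C = 0 with Ka₁ = 4.30e-07, C = 0.066.
x = (−Ka₁ + √(Ka₁² + 4·Ka₁·C))/2 = 1.6825e-04 M, so pH = 3.77.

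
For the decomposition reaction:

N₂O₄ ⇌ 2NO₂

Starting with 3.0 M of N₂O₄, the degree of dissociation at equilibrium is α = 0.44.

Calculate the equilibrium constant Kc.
K_c = 4.1486

x = α·[A]₀ = 0.44 × 3.0 = 1.32 M dissociated.
At eq: [N₂O₄] = 3.0 − 1.32 = 1.68 M; [NO₂] = 2x = 2.64 M.
Kc = [NO₂]²/[N₂O₄] = (2.64)²/1.68 = 4.149.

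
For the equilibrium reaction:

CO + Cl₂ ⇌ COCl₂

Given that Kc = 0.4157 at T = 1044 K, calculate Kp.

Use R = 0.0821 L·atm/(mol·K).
K_p = 0.0048

Δn = (moles gaseous products) − (moles gaseous reactants) = -1
T = 1044 K; RT = 0.0821 × 1044 = 85.7124
Kp = Kc·(RT)^Δn = 0.4157 × (85.7124)^-1 = 0.4157 × 0.0116669 = 0.0048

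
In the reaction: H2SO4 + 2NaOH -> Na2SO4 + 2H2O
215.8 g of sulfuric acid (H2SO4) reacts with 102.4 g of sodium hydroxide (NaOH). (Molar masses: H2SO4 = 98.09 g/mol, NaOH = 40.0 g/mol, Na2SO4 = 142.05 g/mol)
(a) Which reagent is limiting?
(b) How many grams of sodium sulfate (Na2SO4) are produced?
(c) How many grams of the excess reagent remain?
(a) NaOH, (b) 181.8 g, (c) 90.24 g

Moles of H2SO4 = 215.8 g ÷ 98.09 g/mol = 2.20002 mol
Moles of NaOH = 102.4 g ÷ 40.0 g/mol = 2.56 mol
Moles ÷ coefficient: H2SO4: 2.20002/1 = 2.2, NaOH: 2.56/2 = 1.28
(a) NaOH has the smaller value, so NaOH is the limiting reagent.
(b) Moles of Na2SO4 = 2.56 mol NaOH × (1/2) = 1.28 mol; mass = 1.28 mol × 142.05 g/mol = 181.8 g
(c) H2SO4 consumed = 2.56 × (1/2) = 1.28 mol; remaining = 2.20002 − 1.28 = 0.92002 mol; mass = 0.92002 mol × 98.09 g/mol = 90.24 g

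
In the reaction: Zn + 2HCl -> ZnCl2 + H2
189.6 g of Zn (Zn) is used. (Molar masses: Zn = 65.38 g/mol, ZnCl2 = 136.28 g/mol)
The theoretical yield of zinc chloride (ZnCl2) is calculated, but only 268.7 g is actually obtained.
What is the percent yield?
Moles of Zn = 189.6 g ÷ 65.38 g/mol = 2.89997 mol
Mole ratio: 1 mol ZnCl2 / 1 mol Zn
Moles of ZnCl2 = 2.89997 × (1/1) = 2.89997 mol
Theoretical yield = 2.89997 mol × 136.28 g/mol = 395.21 g
Actual yield = 268.7 g
Percent yield = (268.7 / 395.21) × 100% = 68.0%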